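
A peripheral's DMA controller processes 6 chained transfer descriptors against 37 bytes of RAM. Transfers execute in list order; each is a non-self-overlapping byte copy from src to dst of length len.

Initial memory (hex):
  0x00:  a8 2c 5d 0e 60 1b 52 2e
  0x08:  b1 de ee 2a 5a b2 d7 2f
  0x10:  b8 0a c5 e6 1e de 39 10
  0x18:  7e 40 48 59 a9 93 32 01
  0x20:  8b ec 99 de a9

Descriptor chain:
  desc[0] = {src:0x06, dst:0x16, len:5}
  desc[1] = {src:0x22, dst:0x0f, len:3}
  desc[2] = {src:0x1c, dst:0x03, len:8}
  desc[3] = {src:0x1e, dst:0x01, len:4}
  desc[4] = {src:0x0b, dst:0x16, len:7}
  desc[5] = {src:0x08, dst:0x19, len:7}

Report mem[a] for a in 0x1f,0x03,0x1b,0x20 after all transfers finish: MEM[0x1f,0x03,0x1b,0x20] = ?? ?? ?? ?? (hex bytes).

D0: mem[0x16..0x1a] <- [52 2e b1 de ee]
D1: mem[0x0f..0x11] <- [99 de a9]
D2: mem[0x03..0x0a] <- [a9 93 32 01 8b ec 99 de]
D3: mem[0x01..0x04] <- [32 01 8b ec]
D4: mem[0x16..0x1c] <- [2a 5a b2 d7 99 de a9]
D5: mem[0x19..0x1f] <- [ec 99 de 2a 5a b2 d7]
query mem[0x1f]=0xd7, mem[0x03]=0x8b, mem[0x1b]=0xde, mem[0x20]=0x8b

MEM[0x1f,0x03,0x1b,0x20] = d7 8b de 8b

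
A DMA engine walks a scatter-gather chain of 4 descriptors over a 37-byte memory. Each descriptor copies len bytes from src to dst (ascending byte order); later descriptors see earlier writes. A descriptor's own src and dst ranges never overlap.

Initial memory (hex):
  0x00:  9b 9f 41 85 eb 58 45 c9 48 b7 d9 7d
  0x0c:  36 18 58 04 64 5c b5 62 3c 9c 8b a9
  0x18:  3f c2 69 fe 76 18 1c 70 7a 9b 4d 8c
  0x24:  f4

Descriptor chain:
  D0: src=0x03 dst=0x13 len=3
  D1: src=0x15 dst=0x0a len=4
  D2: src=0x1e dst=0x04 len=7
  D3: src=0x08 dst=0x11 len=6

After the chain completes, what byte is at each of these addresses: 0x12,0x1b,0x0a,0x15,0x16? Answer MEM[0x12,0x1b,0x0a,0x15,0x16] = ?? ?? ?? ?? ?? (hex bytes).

MEM[0x12,0x1b,0x0a,0x15,0x16] = 8c fe f4 a9 3f

[0] 0x03->0x13 len=3 : 85 eb 58
[1] 0x15->0x0a len=4 : 58 8b a9 3f
[2] 0x1e->0x04 len=7 : 1c 70 7a 9b 4d 8c f4
[3] 0x08->0x11 len=6 : 4d 8c f4 8b a9 3f
query mem[0x12]=0x8c, mem[0x1b]=0xfe, mem[0x0a]=0xf4, mem[0x15]=0xa9, mem[0x16]=0x3f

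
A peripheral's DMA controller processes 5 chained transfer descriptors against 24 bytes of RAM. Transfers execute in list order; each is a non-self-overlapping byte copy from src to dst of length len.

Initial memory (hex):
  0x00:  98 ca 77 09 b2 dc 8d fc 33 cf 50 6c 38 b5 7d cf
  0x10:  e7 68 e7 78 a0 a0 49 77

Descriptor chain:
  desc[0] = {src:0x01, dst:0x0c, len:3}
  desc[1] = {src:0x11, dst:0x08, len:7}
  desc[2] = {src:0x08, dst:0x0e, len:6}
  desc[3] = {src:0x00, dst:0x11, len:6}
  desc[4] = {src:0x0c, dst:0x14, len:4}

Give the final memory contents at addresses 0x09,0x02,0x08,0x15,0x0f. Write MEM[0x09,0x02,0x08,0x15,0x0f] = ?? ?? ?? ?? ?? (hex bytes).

MEM[0x09,0x02,0x08,0x15,0x0f] = e7 77 68 49 e7

  after D0: wrote 3B at 0x0c = ca7709
  after D1: wrote 7B at 0x08 = 68e778a0a04977
  after D2: wrote 6B at 0x0e = 68e778a0a049
  after D3: wrote 6B at 0x11 = 98ca7709b2dc
  after D4: wrote 4B at 0x14 = a04968e7
query mem[0x09]=0xe7, mem[0x02]=0x77, mem[0x08]=0x68, mem[0x15]=0x49, mem[0x0f]=0xe7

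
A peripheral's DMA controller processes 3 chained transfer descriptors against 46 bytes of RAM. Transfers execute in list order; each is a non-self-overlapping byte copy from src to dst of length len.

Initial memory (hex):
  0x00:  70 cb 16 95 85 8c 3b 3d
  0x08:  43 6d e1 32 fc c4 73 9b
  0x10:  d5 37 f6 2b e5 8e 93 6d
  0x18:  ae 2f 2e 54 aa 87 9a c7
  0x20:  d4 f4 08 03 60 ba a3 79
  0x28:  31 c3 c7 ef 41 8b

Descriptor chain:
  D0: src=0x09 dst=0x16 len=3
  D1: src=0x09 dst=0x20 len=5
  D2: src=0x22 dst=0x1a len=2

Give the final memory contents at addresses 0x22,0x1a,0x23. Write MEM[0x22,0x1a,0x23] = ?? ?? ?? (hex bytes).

MEM[0x22,0x1a,0x23] = 32 32 fc

[0] 0x09->0x16 len=3 : 6d e1 32
[1] 0x09->0x20 len=5 : 6d e1 32 fc c4
[2] 0x22->0x1a len=2 : 32 fc
query mem[0x22]=0x32, mem[0x1a]=0x32, mem[0x23]=0xfc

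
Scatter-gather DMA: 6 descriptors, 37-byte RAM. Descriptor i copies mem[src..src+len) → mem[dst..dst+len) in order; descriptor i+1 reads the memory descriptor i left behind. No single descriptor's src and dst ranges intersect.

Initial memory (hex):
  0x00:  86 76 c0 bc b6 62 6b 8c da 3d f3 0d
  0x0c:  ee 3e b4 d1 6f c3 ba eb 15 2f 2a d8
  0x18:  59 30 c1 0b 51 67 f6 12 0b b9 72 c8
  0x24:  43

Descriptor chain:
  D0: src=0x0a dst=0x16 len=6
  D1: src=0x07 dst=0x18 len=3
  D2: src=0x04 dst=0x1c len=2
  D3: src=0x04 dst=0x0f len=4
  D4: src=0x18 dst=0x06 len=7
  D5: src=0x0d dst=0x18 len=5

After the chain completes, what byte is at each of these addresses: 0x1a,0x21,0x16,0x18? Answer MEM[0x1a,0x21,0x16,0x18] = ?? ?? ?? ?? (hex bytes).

MEM[0x1a,0x21,0x16,0x18] = b6 b9 f3 3e

  after D0: wrote 6B at 0x16 = f30dee3eb4d1
  after D1: wrote 3B at 0x18 = 8cda3d
  after D2: wrote 2B at 0x1c = b662
  after D3: wrote 4B at 0x0f = b6626b8c
  after D4: wrote 7B at 0x06 = 8cda3dd1b662f6
  after D5: wrote 5B at 0x18 = 3eb4b6626b
query mem[0x1a]=0xb6, mem[0x21]=0xb9, mem[0x16]=0xf3, mem[0x18]=0x3e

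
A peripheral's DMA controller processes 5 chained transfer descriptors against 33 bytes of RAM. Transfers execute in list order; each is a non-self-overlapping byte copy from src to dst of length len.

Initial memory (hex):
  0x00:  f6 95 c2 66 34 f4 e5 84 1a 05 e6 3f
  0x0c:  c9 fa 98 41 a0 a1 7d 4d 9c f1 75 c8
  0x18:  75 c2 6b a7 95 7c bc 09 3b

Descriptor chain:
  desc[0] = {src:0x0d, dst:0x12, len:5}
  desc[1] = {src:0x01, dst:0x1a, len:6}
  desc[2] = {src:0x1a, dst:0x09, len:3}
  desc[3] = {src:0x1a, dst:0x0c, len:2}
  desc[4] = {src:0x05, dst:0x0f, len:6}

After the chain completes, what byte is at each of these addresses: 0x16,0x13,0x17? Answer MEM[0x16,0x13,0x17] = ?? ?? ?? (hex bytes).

D0: mem[0x12..0x16] <- [fa 98 41 a0 a1]
D1: mem[0x1a..0x1f] <- [95 c2 66 34 f4 e5]
D2: mem[0x09..0x0b] <- [95 c2 66]
D3: mem[0x0c..0x0d] <- [95 c2]
D4: mem[0x0f..0x14] <- [f4 e5 84 1a 95 c2]
query mem[0x16]=0xa1, mem[0x13]=0x95, mem[0x17]=0xc8

MEM[0x16,0x13,0x17] = a1 95 c8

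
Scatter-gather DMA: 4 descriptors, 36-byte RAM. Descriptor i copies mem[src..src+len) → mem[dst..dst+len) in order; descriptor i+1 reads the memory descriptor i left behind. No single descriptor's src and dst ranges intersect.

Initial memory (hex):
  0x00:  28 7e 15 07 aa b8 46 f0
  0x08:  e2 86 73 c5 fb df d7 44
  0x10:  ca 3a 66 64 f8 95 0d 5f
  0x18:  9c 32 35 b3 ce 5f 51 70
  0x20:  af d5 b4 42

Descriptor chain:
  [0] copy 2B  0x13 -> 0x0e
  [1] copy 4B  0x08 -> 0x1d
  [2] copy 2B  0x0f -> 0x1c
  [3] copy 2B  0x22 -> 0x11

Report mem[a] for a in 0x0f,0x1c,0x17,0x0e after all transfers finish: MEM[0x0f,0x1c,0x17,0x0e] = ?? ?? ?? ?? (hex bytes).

MEM[0x0f,0x1c,0x17,0x0e] = f8 f8 5f 64

D0: mem[0x0e..0x0f] <- [64 f8]
D1: mem[0x1d..0x20] <- [e2 86 73 c5]
D2: mem[0x1c..0x1d] <- [f8 ca]
D3: mem[0x11..0x12] <- [b4 42]
query mem[0x0f]=0xf8, mem[0x1c]=0xf8, mem[0x17]=0x5f, mem[0x0e]=0x64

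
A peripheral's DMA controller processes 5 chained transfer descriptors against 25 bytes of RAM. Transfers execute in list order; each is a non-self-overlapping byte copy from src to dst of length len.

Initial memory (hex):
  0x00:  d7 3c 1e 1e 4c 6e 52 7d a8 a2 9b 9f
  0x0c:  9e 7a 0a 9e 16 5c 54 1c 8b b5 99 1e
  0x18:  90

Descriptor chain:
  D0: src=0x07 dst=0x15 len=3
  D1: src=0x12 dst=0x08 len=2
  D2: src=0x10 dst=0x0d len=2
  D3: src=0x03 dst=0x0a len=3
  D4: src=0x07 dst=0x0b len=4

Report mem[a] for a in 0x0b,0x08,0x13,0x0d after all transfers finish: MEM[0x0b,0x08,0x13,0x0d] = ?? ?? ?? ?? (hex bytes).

MEM[0x0b,0x08,0x13,0x0d] = 7d 54 1c 1c

D0: mem[0x15..0x17] <- [7d a8 a2]
D1: mem[0x08..0x09] <- [54 1c]
D2: mem[0x0d..0x0e] <- [16 5c]
D3: mem[0x0a..0x0c] <- [1e 4c 6e]
D4: mem[0x0b..0x0e] <- [7d 54 1c 1e]
query mem[0x0b]=0x7d, mem[0x08]=0x54, mem[0x13]=0x1c, mem[0x0d]=0x1c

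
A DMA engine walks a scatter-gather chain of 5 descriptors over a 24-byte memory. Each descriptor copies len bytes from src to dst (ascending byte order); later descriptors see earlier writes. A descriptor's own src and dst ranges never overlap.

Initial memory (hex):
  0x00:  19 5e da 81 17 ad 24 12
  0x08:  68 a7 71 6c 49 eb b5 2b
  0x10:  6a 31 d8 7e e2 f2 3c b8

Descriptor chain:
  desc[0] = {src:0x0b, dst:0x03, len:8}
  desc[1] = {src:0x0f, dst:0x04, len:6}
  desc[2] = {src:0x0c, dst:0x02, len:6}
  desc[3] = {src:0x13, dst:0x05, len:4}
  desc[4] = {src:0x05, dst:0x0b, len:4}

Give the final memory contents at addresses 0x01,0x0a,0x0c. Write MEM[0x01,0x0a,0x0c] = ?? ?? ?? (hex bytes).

MEM[0x01,0x0a,0x0c] = 5e d8 e2

[0] 0x0b->0x03 len=8 : 6c 49 eb b5 2b 6a 31 d8
[1] 0x0f->0x04 len=6 : 2b 6a 31 d8 7e e2
[2] 0x0c->0x02 len=6 : 49 eb b5 2b 6a 31
[3] 0x13->0x05 len=4 : 7e e2 f2 3c
[4] 0x05->0x0b len=4 : 7e e2 f2 3c
query mem[0x01]=0x5e, mem[0x0a]=0xd8, mem[0x0c]=0xe2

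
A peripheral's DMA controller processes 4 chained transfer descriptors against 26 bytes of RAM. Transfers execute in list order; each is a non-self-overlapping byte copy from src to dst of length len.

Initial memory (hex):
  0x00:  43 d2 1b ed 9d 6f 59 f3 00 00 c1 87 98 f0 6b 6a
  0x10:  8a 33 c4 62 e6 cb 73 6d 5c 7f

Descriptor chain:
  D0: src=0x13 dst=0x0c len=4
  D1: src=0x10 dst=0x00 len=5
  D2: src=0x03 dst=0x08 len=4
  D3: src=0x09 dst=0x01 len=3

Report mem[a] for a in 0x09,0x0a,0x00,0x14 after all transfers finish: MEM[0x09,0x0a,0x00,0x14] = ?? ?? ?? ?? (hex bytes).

MEM[0x09,0x0a,0x00,0x14] = e6 6f 8a e6

D0: mem[0x0c..0x0f] <- [62 e6 cb 73]
D1: mem[0x00..0x04] <- [8a 33 c4 62 e6]
D2: mem[0x08..0x0b] <- [62 e6 6f 59]
D3: mem[0x01..0x03] <- [e6 6f 59]
query mem[0x09]=0xe6, mem[0x0a]=0x6f, mem[0x00]=0x8a, mem[0x14]=0xe6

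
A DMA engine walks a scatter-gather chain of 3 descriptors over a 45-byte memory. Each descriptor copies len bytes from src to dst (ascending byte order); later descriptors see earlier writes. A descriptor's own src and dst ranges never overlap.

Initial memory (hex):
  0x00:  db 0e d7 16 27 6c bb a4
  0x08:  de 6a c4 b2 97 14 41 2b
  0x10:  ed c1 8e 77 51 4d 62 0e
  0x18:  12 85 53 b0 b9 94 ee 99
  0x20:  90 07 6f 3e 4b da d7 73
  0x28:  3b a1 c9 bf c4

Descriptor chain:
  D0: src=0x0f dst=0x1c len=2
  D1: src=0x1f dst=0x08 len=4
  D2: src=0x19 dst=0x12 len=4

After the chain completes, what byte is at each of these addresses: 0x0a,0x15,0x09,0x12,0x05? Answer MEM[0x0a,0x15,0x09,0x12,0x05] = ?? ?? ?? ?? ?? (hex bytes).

MEM[0x0a,0x15,0x09,0x12,0x05] = 07 2b 90 85 6c

[0] 0x0f->0x1c len=2 : 2b ed
[1] 0x1f->0x08 len=4 : 99 90 07 6f
[2] 0x19->0x12 len=4 : 85 53 b0 2b
query mem[0x0a]=0x07, mem[0x15]=0x2b, mem[0x09]=0x90, mem[0x12]=0x85, mem[0x05]=0x6c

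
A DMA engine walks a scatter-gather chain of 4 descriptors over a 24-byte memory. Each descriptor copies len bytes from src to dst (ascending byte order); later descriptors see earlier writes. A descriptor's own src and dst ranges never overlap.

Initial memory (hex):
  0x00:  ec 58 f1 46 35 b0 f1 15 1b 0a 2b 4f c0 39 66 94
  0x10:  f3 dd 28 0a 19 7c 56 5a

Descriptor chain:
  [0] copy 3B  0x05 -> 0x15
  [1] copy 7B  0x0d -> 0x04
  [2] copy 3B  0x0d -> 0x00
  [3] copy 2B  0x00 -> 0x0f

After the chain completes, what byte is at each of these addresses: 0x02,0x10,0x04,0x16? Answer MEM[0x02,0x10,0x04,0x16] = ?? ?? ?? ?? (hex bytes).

[0] 0x05->0x15 len=3 : b0 f1 15
[1] 0x0d->0x04 len=7 : 39 66 94 f3 dd 28 0a
[2] 0x0d->0x00 len=3 : 39 66 94
[3] 0x00->0x0f len=2 : 39 66
query mem[0x02]=0x94, mem[0x10]=0x66, mem[0x04]=0x39, mem[0x16]=0xf1

MEM[0x02,0x10,0x04,0x16] = 94 66 39 f1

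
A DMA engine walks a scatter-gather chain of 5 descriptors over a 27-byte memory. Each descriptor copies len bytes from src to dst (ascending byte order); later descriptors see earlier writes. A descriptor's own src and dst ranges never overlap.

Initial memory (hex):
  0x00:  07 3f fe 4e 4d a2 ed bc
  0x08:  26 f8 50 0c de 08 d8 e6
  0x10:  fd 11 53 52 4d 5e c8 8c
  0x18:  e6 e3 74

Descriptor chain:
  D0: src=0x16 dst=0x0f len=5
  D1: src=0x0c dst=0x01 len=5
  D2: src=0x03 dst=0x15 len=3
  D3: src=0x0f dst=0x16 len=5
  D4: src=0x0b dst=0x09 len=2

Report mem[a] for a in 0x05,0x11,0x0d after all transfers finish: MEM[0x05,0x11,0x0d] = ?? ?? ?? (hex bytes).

#0 dst[0x0f+5] := {0xc8,0x8c,0xe6,0xe3,0x74}
#1 dst[0x01+5] := {0xde,0x08,0xd8,0xc8,0x8c}
#2 dst[0x15+3] := {0xd8,0xc8,0x8c}
#3 dst[0x16+5] := {0xc8,0x8c,0xe6,0xe3,0x74}
#4 dst[0x09+2] := {0x0c,0xde}
query mem[0x05]=0x8c, mem[0x11]=0xe6, mem[0x0d]=0x08

MEM[0x05,0x11,0x0d] = 8c e6 08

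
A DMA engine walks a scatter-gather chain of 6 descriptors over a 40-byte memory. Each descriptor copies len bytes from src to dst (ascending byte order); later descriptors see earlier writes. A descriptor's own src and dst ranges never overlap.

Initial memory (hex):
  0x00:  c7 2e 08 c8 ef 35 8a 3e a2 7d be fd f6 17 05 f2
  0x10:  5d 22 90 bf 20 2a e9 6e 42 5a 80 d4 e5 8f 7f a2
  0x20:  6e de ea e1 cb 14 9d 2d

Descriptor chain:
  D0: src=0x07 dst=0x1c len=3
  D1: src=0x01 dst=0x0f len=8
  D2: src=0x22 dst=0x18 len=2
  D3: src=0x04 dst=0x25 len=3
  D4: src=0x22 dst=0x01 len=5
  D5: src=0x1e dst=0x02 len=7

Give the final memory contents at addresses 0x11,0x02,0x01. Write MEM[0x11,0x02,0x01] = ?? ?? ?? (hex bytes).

  after D0: wrote 3B at 0x1c = 3ea27d
  after D1: wrote 8B at 0x0f = 2e08c8ef358a3ea2
  after D2: wrote 2B at 0x18 = eae1
  after D3: wrote 3B at 0x25 = ef358a
  after D4: wrote 5B at 0x01 = eae1cbef35
  after D5: wrote 7B at 0x02 = 7da26edeeae1cb
query mem[0x11]=0xc8, mem[0x02]=0x7d, mem[0x01]=0xea

MEM[0x11,0x02,0x01] = c8 7d ea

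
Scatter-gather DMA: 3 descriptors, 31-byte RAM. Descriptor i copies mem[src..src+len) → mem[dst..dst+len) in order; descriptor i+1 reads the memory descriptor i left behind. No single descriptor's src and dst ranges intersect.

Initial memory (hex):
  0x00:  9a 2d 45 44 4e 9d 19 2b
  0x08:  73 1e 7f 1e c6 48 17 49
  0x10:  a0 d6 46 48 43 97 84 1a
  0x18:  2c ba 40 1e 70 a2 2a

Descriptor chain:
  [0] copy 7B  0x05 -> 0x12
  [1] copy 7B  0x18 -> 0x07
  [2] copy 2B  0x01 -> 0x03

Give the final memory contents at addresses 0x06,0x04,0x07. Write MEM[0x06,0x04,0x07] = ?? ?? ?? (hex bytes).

MEM[0x06,0x04,0x07] = 19 45 1e

  after D0: wrote 7B at 0x12 = 9d192b731e7f1e
  after D1: wrote 7B at 0x07 = 1eba401e70a22a
  after D2: wrote 2B at 0x03 = 2d45
query mem[0x06]=0x19, mem[0x04]=0x45, mem[0x07]=0x1e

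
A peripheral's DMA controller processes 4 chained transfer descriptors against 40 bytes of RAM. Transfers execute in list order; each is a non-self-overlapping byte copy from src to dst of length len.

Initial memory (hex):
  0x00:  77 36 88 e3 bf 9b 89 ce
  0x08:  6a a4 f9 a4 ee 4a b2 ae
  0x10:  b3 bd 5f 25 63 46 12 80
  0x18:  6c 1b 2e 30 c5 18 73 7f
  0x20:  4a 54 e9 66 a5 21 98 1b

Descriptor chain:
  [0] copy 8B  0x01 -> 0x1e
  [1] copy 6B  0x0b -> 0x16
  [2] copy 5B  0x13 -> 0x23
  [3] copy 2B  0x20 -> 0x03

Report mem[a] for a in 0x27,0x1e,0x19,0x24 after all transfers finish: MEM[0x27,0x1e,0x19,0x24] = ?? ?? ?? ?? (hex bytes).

D0: mem[0x1e..0x25] <- [36 88 e3 bf 9b 89 ce 6a]
D1: mem[0x16..0x1b] <- [a4 ee 4a b2 ae b3]
D2: mem[0x23..0x27] <- [25 63 46 a4 ee]
D3: mem[0x03..0x04] <- [e3 bf]
query mem[0x27]=0xee, mem[0x1e]=0x36, mem[0x19]=0xb2, mem[0x24]=0x63

MEM[0x27,0x1e,0x19,0x24] = ee 36 b2 63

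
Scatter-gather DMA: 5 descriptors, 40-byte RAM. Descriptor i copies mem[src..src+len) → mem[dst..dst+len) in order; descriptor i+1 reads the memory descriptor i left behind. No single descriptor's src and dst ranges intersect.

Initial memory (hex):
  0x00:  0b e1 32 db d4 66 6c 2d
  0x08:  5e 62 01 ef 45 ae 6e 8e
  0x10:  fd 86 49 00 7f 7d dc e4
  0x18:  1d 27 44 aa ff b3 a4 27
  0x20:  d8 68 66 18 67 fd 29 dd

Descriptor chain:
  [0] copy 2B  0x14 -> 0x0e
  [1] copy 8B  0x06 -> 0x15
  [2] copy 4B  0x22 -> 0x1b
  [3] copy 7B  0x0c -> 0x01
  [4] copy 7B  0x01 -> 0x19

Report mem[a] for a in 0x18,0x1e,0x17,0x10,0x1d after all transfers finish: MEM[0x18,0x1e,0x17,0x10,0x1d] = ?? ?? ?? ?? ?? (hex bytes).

MEM[0x18,0x1e,0x17,0x10,0x1d] = 62 86 5e fd fd

[0] 0x14->0x0e len=2 : 7f 7d
[1] 0x06->0x15 len=8 : 6c 2d 5e 62 01 ef 45 ae
[2] 0x22->0x1b len=4 : 66 18 67 fd
[3] 0x0c->0x01 len=7 : 45 ae 7f 7d fd 86 49
[4] 0x01->0x19 len=7 : 45 ae 7f 7d fd 86 49
query mem[0x18]=0x62, mem[0x1e]=0x86, mem[0x17]=0x5e, mem[0x10]=0xfd, mem[0x1d]=0xfd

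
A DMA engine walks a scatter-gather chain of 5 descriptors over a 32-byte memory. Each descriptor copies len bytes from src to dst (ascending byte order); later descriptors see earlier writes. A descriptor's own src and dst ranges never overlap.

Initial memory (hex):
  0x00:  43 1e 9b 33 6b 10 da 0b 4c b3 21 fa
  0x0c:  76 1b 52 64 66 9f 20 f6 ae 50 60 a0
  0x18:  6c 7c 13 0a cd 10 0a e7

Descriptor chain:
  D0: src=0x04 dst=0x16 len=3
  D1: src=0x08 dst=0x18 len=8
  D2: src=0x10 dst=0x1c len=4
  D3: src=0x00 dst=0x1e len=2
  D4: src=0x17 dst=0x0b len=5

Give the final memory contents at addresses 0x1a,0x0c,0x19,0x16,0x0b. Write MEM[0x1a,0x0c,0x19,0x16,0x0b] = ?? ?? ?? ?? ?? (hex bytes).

  after D0: wrote 3B at 0x16 = 6b10da
  after D1: wrote 8B at 0x18 = 4cb321fa761b5264
  after D2: wrote 4B at 0x1c = 669f20f6
  after D3: wrote 2B at 0x1e = 431e
  after D4: wrote 5B at 0x0b = 104cb321fa
query mem[0x1a]=0x21, mem[0x0c]=0x4c, mem[0x19]=0xb3, mem[0x16]=0x6b, mem[0x0b]=0x10

MEM[0x1a,0x0c,0x19,0x16,0x0b] = 21 4c b3 6b 10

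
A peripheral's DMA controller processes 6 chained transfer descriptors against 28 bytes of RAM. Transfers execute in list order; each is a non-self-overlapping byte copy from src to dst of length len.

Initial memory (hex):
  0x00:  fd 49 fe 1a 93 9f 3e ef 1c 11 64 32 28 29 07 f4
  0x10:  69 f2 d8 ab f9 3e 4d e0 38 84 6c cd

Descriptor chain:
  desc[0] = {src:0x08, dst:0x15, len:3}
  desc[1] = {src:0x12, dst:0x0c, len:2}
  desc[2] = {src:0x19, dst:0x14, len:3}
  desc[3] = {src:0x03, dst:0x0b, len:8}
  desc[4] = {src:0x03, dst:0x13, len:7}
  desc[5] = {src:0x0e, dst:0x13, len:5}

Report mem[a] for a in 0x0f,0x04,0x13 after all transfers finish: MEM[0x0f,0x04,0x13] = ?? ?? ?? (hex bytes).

MEM[0x0f,0x04,0x13] = ef 93 3e

#0 dst[0x15+3] := {0x1c,0x11,0x64}
#1 dst[0x0c+2] := {0xd8,0xab}
#2 dst[0x14+3] := {0x84,0x6c,0xcd}
#3 dst[0x0b+8] := {0x1a,0x93,0x9f,0x3e,0xef,0x1c,0x11,0x64}
#4 dst[0x13+7] := {0x1a,0x93,0x9f,0x3e,0xef,0x1c,0x11}
#5 dst[0x13+5] := {0x3e,0xef,0x1c,0x11,0x64}
query mem[0x0f]=0xef, mem[0x04]=0x93, mem[0x13]=0x3e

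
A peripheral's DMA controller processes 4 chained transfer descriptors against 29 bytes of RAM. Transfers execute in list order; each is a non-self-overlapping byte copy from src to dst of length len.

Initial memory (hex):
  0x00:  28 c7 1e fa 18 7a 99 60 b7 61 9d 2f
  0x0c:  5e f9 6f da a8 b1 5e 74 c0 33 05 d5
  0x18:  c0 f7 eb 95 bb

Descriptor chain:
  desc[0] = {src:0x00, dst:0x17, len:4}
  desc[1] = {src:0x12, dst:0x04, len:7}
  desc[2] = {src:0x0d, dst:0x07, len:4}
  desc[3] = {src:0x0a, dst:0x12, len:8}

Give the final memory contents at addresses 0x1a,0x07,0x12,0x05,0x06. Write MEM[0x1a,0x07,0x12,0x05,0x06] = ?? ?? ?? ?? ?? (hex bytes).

MEM[0x1a,0x07,0x12,0x05,0x06] = fa f9 a8 74 c0

[0] 0x00->0x17 len=4 : 28 c7 1e fa
[1] 0x12->0x04 len=7 : 5e 74 c0 33 05 28 c7
[2] 0x0d->0x07 len=4 : f9 6f da a8
[3] 0x0a->0x12 len=8 : a8 2f 5e f9 6f da a8 b1
query mem[0x1a]=0xfa, mem[0x07]=0xf9, mem[0x12]=0xa8, mem[0x05]=0x74, mem[0x06]=0xc0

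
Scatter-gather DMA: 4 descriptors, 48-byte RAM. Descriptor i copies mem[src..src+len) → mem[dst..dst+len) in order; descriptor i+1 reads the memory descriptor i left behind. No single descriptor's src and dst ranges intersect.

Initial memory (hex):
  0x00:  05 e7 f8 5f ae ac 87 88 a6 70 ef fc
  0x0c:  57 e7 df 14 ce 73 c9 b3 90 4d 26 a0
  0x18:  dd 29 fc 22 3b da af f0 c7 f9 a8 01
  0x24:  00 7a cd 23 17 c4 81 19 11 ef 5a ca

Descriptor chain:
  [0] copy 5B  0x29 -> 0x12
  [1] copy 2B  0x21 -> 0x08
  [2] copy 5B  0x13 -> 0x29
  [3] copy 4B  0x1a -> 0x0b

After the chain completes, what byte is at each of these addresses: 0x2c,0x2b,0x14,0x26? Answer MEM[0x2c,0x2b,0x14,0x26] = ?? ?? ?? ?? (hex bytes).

  after D0: wrote 5B at 0x12 = c4811911ef
  after D1: wrote 2B at 0x08 = f9a8
  after D2: wrote 5B at 0x29 = 811911efa0
  after D3: wrote 4B at 0x0b = fc223bda
query mem[0x2c]=0xef, mem[0x2b]=0x11, mem[0x14]=0x19, mem[0x26]=0xcd

MEM[0x2c,0x2b,0x14,0x26] = ef 11 19 cd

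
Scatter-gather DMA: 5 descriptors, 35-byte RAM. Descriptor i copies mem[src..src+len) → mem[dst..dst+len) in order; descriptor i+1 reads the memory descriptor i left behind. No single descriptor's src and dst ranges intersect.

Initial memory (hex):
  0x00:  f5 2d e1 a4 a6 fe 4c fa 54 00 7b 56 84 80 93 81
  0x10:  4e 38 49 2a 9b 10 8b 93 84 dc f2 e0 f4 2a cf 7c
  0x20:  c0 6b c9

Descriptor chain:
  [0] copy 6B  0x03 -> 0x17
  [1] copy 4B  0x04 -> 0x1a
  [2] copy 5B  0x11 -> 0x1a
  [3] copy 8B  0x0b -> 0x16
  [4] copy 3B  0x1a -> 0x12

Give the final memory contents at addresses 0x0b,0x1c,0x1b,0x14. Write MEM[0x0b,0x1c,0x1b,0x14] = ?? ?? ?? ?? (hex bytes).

[0] 0x03->0x17 len=6 : a4 a6 fe 4c fa 54
[1] 0x04->0x1a len=4 : a6 fe 4c fa
[2] 0x11->0x1a len=5 : 38 49 2a 9b 10
[3] 0x0b->0x16 len=8 : 56 84 80 93 81 4e 38 49
[4] 0x1a->0x12 len=3 : 81 4e 38
query mem[0x0b]=0x56, mem[0x1c]=0x38, mem[0x1b]=0x4e, mem[0x14]=0x38

MEM[0x0b,0x1c,0x1b,0x14] = 56 38 4e 38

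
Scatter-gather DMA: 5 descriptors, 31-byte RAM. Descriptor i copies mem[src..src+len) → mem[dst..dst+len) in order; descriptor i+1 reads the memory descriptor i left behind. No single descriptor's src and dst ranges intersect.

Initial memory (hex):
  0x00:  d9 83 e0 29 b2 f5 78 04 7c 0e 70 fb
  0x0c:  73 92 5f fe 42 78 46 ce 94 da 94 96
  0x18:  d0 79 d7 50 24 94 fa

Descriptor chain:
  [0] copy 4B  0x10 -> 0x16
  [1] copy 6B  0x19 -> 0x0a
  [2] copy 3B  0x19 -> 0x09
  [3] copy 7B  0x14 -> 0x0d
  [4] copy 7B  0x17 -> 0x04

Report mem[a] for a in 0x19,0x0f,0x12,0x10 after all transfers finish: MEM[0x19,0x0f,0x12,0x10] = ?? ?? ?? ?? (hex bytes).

  after D0: wrote 4B at 0x16 = 427846ce
  after D1: wrote 6B at 0x0a = ced7502494fa
  after D2: wrote 3B at 0x09 = ced750
  after D3: wrote 7B at 0x0d = 94da427846ced7
  after D4: wrote 7B at 0x04 = 7846ced7502494
query mem[0x19]=0xce, mem[0x0f]=0x42, mem[0x12]=0xce, mem[0x10]=0x78

MEM[0x19,0x0f,0x12,0x10] = ce 42 ce 78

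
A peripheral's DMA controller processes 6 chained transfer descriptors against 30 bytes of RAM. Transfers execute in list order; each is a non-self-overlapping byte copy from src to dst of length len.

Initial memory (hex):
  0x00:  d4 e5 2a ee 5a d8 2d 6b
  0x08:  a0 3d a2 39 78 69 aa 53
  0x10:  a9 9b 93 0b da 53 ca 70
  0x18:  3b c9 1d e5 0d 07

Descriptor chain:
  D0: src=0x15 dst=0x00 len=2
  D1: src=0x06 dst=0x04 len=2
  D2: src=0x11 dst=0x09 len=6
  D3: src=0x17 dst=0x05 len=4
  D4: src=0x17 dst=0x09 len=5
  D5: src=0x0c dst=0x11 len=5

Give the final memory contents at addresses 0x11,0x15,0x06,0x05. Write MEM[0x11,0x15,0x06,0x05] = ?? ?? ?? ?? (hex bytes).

MEM[0x11,0x15,0x06,0x05] = 1d a9 3b 70

  after D0: wrote 2B at 0x00 = 53ca
  after D1: wrote 2B at 0x04 = 2d6b
  after D2: wrote 6B at 0x09 = 9b930bda53ca
  after D3: wrote 4B at 0x05 = 703bc91d
  after D4: wrote 5B at 0x09 = 703bc91de5
  after D5: wrote 5B at 0x11 = 1de5ca53a9
query mem[0x11]=0x1d, mem[0x15]=0xa9, mem[0x06]=0x3b, mem[0x05]=0x70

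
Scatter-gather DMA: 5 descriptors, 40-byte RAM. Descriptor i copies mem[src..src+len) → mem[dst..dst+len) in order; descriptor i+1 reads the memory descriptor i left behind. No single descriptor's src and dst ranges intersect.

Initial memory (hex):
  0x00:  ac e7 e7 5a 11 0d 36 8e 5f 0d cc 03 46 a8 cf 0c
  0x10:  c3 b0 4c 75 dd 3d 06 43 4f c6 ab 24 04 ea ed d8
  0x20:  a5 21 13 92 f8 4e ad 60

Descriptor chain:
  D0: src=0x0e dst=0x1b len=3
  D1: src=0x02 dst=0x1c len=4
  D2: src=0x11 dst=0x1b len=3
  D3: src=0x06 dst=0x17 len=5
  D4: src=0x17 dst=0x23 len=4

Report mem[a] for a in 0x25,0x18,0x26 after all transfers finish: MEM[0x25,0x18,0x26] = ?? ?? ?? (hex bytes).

MEM[0x25,0x18,0x26] = 5f 8e 0d

#0 dst[0x1b+3] := {0xcf,0x0c,0xc3}
#1 dst[0x1c+4] := {0xe7,0x5a,0x11,0x0d}
#2 dst[0x1b+3] := {0xb0,0x4c,0x75}
#3 dst[0x17+5] := {0x36,0x8e,0x5f,0x0d,0xcc}
#4 dst[0x23+4] := {0x36,0x8e,0x5f,0x0d}
query mem[0x25]=0x5f, mem[0x18]=0x8e, mem[0x26]=0x0d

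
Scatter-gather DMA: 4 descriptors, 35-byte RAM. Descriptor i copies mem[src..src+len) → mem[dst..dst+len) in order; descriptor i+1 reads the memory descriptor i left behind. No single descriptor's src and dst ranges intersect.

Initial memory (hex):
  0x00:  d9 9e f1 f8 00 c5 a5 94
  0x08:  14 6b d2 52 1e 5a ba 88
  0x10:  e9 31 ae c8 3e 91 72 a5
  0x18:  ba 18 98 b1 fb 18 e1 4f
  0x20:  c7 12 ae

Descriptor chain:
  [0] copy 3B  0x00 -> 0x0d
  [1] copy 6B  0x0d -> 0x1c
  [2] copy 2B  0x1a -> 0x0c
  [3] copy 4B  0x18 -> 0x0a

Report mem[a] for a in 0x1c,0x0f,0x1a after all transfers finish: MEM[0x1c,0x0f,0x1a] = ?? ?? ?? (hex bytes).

MEM[0x1c,0x0f,0x1a] = d9 f1 98

  after D0: wrote 3B at 0x0d = d99ef1
  after D1: wrote 6B at 0x1c = d99ef1e931ae
  after D2: wrote 2B at 0x0c = 98b1
  after D3: wrote 4B at 0x0a = ba1898b1
query mem[0x1c]=0xd9, mem[0x0f]=0xf1, mem[0x1a]=0x98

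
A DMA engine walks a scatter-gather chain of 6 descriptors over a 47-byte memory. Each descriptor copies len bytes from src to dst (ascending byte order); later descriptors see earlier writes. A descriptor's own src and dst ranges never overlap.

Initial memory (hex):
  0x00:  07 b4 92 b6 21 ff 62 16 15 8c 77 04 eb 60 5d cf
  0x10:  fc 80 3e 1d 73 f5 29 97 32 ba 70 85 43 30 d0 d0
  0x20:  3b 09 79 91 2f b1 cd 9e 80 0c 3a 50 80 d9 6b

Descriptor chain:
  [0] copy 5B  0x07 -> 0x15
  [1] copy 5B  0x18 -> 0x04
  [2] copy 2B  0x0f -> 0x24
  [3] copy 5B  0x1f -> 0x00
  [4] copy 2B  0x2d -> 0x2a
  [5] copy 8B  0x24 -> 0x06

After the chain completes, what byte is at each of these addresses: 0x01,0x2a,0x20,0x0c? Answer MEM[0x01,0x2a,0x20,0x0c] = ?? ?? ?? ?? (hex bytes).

MEM[0x01,0x2a,0x20,0x0c] = 3b d9 3b d9

D0: mem[0x15..0x19] <- [16 15 8c 77 04]
D1: mem[0x04..0x08] <- [77 04 70 85 43]
D2: mem[0x24..0x25] <- [cf fc]
D3: mem[0x00..0x04] <- [d0 3b 09 79 91]
D4: mem[0x2a..0x2b] <- [d9 6b]
D5: mem[0x06..0x0d] <- [cf fc cd 9e 80 0c d9 6b]
query mem[0x01]=0x3b, mem[0x2a]=0xd9, mem[0x20]=0x3b, mem[0x0c]=0xd9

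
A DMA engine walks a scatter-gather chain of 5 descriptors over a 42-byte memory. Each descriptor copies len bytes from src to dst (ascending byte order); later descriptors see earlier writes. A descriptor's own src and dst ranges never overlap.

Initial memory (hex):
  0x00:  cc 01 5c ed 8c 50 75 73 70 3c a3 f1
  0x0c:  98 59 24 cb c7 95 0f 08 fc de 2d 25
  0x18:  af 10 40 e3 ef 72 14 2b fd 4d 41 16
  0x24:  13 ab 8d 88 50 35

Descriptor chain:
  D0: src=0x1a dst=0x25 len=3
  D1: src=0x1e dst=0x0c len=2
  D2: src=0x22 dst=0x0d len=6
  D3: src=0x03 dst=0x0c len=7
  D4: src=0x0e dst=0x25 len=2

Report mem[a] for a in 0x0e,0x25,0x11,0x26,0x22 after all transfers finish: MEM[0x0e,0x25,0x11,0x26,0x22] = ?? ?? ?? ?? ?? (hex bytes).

[0] 0x1a->0x25 len=3 : 40 e3 ef
[1] 0x1e->0x0c len=2 : 14 2b
[2] 0x22->0x0d len=6 : 41 16 13 40 e3 ef
[3] 0x03->0x0c len=7 : ed 8c 50 75 73 70 3c
[4] 0x0e->0x25 len=2 : 50 75
query mem[0x0e]=0x50, mem[0x25]=0x50, mem[0x11]=0x70, mem[0x26]=0x75, mem[0x22]=0x41

MEM[0x0e,0x25,0x11,0x26,0x22] = 50 50 70 75 41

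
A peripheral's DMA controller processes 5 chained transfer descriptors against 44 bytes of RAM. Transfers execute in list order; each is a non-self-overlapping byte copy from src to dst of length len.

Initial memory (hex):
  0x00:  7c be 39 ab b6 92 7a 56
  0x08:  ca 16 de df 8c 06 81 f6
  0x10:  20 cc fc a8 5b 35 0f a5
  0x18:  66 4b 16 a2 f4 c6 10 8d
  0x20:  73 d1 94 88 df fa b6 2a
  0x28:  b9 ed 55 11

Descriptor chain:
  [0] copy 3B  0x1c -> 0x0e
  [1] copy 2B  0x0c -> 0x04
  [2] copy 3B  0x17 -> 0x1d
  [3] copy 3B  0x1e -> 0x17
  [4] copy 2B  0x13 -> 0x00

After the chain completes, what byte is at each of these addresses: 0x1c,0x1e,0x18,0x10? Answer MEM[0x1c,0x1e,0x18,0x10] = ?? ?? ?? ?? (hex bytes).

#0 dst[0x0e+3] := {0xf4,0xc6,0x10}
#1 dst[0x04+2] := {0x8c,0x06}
#2 dst[0x1d+3] := {0xa5,0x66,0x4b}
#3 dst[0x17+3] := {0x66,0x4b,0x73}
#4 dst[0x00+2] := {0xa8,0x5b}
query mem[0x1c]=0xf4, mem[0x1e]=0x66, mem[0x18]=0x4b, mem[0x10]=0x10

MEM[0x1c,0x1e,0x18,0x10] = f4 66 4b 10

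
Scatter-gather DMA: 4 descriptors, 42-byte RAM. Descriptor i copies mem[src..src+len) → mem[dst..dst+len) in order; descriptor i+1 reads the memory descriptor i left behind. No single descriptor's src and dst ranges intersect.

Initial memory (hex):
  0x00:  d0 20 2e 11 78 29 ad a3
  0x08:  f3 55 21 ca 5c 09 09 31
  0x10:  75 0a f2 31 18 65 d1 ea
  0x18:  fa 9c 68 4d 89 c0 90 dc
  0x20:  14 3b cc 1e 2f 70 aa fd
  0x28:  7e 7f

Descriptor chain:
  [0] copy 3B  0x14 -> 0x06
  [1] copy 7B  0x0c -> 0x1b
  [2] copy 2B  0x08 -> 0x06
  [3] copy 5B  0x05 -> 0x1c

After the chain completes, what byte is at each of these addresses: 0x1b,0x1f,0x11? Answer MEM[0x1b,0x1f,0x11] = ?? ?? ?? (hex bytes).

  after D0: wrote 3B at 0x06 = 1865d1
  after D1: wrote 7B at 0x1b = 5c090931750af2
  after D2: wrote 2B at 0x06 = d155
  after D3: wrote 5B at 0x1c = 29d155d155
query mem[0x1b]=0x5c, mem[0x1f]=0xd1, mem[0x11]=0x0a

MEM[0x1b,0x1f,0x11] = 5c d1 0a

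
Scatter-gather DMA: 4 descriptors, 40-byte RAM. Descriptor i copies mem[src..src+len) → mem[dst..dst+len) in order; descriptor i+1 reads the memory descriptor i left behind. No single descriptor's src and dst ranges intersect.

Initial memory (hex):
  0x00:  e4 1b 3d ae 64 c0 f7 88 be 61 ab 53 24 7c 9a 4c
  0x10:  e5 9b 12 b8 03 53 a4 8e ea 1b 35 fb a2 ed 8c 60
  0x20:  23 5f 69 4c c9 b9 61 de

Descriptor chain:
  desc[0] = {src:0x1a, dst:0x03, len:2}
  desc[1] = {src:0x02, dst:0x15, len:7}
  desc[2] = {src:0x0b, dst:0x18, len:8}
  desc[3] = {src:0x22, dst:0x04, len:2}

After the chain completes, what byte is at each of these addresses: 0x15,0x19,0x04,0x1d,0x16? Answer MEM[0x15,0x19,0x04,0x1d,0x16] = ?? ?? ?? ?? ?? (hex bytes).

#0 dst[0x03+2] := {0x35,0xfb}
#1 dst[0x15+7] := {0x3d,0x35,0xfb,0xc0,0xf7,0x88,0xbe}
#2 dst[0x18+8] := {0x53,0x24,0x7c,0x9a,0x4c,0xe5,0x9b,0x12}
#3 dst[0x04+2] := {0x69,0x4c}
query mem[0x15]=0x3d, mem[0x19]=0x24, mem[0x04]=0x69, mem[0x1d]=0xe5, mem[0x16]=0x35

MEM[0x15,0x19,0x04,0x1d,0x16] = 3d 24 69 e5 35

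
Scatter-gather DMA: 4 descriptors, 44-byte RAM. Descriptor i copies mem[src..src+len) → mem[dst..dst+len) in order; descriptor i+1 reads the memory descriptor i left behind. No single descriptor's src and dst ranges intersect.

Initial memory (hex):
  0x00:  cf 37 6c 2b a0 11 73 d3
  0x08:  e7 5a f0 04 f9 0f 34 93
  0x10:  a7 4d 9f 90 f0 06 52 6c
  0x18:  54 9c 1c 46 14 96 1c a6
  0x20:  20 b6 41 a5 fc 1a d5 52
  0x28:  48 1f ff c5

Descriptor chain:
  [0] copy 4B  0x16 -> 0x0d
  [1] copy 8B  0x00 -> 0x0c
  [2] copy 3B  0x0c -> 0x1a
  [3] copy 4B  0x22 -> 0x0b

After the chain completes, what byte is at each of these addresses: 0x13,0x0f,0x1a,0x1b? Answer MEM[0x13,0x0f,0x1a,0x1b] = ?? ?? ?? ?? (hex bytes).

MEM[0x13,0x0f,0x1a,0x1b] = d3 2b cf 37

[0] 0x16->0x0d len=4 : 52 6c 54 9c
[1] 0x00->0x0c len=8 : cf 37 6c 2b a0 11 73 d3
[2] 0x0c->0x1a len=3 : cf 37 6c
[3] 0x22->0x0b len=4 : 41 a5 fc 1a
query mem[0x13]=0xd3, mem[0x0f]=0x2b, mem[0x1a]=0xcf, mem[0x1b]=0x37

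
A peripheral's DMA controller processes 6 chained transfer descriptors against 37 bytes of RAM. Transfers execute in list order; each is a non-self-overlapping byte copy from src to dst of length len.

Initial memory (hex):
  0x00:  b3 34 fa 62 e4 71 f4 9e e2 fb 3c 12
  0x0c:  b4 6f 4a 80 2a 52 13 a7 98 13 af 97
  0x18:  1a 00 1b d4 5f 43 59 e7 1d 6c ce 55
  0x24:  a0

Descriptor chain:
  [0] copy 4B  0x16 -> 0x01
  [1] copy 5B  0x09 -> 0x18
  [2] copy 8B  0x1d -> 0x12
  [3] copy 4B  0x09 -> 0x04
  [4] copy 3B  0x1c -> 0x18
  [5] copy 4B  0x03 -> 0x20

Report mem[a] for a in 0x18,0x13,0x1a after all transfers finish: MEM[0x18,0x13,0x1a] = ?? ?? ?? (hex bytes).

MEM[0x18,0x13,0x1a] = 6f 59 59

#0 dst[0x01+4] := {0xaf,0x97,0x1a,0x00}
#1 dst[0x18+5] := {0xfb,0x3c,0x12,0xb4,0x6f}
#2 dst[0x12+8] := {0x43,0x59,0xe7,0x1d,0x6c,0xce,0x55,0xa0}
#3 dst[0x04+4] := {0xfb,0x3c,0x12,0xb4}
#4 dst[0x18+3] := {0x6f,0x43,0x59}
#5 dst[0x20+4] := {0x1a,0xfb,0x3c,0x12}
query mem[0x18]=0x6f, mem[0x13]=0x59, mem[0x1a]=0x59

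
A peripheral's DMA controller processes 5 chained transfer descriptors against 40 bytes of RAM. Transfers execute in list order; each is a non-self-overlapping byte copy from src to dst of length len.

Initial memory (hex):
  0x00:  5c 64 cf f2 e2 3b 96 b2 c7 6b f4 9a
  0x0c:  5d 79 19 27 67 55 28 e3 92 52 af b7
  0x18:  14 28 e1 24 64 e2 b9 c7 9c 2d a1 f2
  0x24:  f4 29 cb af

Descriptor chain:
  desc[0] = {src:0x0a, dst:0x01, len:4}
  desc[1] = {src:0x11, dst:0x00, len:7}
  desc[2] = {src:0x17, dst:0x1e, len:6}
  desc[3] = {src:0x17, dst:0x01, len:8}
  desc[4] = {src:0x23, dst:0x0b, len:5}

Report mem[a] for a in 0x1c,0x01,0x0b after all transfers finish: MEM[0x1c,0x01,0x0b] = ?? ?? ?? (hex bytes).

D0: mem[0x01..0x04] <- [f4 9a 5d 79]
D1: mem[0x00..0x06] <- [55 28 e3 92 52 af b7]
D2: mem[0x1e..0x23] <- [b7 14 28 e1 24 64]
D3: mem[0x01..0x08] <- [b7 14 28 e1 24 64 e2 b7]
D4: mem[0x0b..0x0f] <- [64 f4 29 cb af]
query mem[0x1c]=0x64, mem[0x01]=0xb7, mem[0x0b]=0x64

MEM[0x1c,0x01,0x0b] = 64 b7 64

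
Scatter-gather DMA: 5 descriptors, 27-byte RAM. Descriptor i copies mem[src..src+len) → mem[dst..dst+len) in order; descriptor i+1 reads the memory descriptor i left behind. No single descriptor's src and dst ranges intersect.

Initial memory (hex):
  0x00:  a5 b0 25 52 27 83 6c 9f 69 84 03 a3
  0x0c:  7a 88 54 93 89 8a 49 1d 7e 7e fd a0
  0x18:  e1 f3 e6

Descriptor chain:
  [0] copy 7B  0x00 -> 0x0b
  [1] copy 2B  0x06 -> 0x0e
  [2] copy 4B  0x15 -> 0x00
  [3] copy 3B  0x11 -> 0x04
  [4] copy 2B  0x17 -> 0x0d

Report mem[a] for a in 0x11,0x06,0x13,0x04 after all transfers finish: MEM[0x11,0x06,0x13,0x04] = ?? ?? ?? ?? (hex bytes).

  after D0: wrote 7B at 0x0b = a5b0255227836c
  after D1: wrote 2B at 0x0e = 6c9f
  after D2: wrote 4B at 0x00 = 7efda0e1
  after D3: wrote 3B at 0x04 = 6c491d
  after D4: wrote 2B at 0x0d = a0e1
query mem[0x11]=0x6c, mem[0x06]=0x1d, mem[0x13]=0x1d, mem[0x04]=0x6c

MEM[0x11,0x06,0x13,0x04] = 6c 1d 1d 6c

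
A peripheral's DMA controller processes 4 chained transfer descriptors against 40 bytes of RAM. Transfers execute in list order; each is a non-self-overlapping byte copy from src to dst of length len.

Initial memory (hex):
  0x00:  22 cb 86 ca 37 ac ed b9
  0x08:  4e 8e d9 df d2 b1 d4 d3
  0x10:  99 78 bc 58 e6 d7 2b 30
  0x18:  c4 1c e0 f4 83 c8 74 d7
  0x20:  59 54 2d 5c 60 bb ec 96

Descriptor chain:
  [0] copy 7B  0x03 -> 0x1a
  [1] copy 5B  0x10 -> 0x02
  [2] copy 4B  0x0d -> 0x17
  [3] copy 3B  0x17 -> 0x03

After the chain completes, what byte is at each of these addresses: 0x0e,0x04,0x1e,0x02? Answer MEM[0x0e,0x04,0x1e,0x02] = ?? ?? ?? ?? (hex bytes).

#0 dst[0x1a+7] := {0xca,0x37,0xac,0xed,0xb9,0x4e,0x8e}
#1 dst[0x02+5] := {0x99,0x78,0xbc,0x58,0xe6}
#2 dst[0x17+4] := {0xb1,0xd4,0xd3,0x99}
#3 dst[0x03+3] := {0xb1,0xd4,0xd3}
query mem[0x0e]=0xd4, mem[0x04]=0xd4, mem[0x1e]=0xb9, mem[0x02]=0x99

MEM[0x0e,0x04,0x1e,0x02] = d4 d4 b9 99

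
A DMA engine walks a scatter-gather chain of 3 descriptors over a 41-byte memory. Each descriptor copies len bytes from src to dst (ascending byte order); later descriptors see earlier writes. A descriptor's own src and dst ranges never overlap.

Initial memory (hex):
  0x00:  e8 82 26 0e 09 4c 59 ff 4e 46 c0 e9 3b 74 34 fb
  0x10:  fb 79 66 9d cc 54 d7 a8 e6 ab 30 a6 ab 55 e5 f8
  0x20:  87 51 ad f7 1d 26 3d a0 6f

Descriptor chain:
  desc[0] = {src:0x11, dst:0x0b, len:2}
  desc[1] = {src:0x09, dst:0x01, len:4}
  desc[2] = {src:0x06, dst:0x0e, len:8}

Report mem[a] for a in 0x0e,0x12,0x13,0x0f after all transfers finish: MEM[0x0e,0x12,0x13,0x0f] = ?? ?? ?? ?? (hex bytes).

MEM[0x0e,0x12,0x13,0x0f] = 59 c0 79 ff

D0: mem[0x0b..0x0c] <- [79 66]
D1: mem[0x01..0x04] <- [46 c0 79 66]
D2: mem[0x0e..0x15] <- [59 ff 4e 46 c0 79 66 74]
query mem[0x0e]=0x59, mem[0x12]=0xc0, mem[0x13]=0x79, mem[0x0f]=0xff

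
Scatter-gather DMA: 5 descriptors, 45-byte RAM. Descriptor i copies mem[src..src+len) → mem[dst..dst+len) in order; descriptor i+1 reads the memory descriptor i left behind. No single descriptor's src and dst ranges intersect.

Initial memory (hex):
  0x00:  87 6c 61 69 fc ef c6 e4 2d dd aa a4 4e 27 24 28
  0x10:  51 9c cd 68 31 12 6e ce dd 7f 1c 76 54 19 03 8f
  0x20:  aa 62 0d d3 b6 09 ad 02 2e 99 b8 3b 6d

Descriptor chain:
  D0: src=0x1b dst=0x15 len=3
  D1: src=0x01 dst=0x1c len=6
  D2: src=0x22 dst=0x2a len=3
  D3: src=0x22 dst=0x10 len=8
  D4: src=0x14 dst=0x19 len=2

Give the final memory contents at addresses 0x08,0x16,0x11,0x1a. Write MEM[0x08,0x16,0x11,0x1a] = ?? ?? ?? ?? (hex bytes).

MEM[0x08,0x16,0x11,0x1a] = 2d 2e d3 02

D0: mem[0x15..0x17] <- [76 54 19]
D1: mem[0x1c..0x21] <- [6c 61 69 fc ef c6]
D2: mem[0x2a..0x2c] <- [0d d3 b6]
D3: mem[0x10..0x17] <- [0d d3 b6 09 ad 02 2e 99]
D4: mem[0x19..0x1a] <- [ad 02]
query mem[0x08]=0x2d, mem[0x16]=0x2e, mem[0x11]=0xd3, mem[0x1a]=0x02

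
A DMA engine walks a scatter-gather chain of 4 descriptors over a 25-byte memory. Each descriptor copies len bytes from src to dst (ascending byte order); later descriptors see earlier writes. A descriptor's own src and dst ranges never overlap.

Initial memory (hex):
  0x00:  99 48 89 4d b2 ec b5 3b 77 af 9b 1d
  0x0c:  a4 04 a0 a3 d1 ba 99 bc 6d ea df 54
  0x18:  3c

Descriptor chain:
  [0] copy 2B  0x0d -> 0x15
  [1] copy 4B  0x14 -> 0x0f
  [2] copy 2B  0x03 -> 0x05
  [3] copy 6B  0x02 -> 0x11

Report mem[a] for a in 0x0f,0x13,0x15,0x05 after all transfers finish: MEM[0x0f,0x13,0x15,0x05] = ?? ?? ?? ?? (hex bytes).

MEM[0x0f,0x13,0x15,0x05] = 6d b2 b2 4d

[0] 0x0d->0x15 len=2 : 04 a0
[1] 0x14->0x0f len=4 : 6d 04 a0 54
[2] 0x03->0x05 len=2 : 4d b2
[3] 0x02->0x11 len=6 : 89 4d b2 4d b2 3b
query mem[0x0f]=0x6d, mem[0x13]=0xb2, mem[0x15]=0xb2, mem[0x05]=0x4d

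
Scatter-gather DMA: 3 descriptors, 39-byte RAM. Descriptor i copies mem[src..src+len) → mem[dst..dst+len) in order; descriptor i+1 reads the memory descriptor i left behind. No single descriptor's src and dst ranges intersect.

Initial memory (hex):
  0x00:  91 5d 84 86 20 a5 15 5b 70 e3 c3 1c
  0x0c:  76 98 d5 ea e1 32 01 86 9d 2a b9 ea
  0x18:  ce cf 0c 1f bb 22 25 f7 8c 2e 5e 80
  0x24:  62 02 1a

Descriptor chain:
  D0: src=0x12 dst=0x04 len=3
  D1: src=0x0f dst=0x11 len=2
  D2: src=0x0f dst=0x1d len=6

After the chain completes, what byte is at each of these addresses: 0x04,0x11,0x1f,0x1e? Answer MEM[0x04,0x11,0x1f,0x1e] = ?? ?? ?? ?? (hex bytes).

[0] 0x12->0x04 len=3 : 01 86 9d
[1] 0x0f->0x11 len=2 : ea e1
[2] 0x0f->0x1d len=6 : ea e1 ea e1 86 9d
query mem[0x04]=0x01, mem[0x11]=0xea, mem[0x1f]=0xea, mem[0x1e]=0xe1

MEM[0x04,0x11,0x1f,0x1e] = 01 ea ea e1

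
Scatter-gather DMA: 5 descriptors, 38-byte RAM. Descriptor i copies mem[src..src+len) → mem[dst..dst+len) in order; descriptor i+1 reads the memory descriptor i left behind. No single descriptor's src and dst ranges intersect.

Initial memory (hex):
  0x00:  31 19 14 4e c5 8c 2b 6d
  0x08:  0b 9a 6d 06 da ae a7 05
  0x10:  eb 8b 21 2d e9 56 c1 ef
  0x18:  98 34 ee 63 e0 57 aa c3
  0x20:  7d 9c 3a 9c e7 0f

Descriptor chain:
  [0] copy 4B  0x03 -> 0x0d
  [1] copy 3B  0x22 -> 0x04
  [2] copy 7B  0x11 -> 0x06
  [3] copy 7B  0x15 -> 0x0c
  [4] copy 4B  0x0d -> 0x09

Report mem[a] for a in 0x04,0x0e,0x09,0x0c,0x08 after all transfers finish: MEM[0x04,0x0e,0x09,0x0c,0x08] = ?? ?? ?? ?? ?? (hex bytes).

  after D0: wrote 4B at 0x0d = 4ec58c2b
  after D1: wrote 3B at 0x04 = 3a9ce7
  after D2: wrote 7B at 0x06 = 8b212de956c1ef
  after D3: wrote 7B at 0x0c = 56c1ef9834ee63
  after D4: wrote 4B at 0x09 = c1ef9834
query mem[0x04]=0x3a, mem[0x0e]=0xef, mem[0x09]=0xc1, mem[0x0c]=0x34, mem[0x08]=0x2d

MEM[0x04,0x0e,0x09,0x0c,0x08] = 3a ef c1 34 2d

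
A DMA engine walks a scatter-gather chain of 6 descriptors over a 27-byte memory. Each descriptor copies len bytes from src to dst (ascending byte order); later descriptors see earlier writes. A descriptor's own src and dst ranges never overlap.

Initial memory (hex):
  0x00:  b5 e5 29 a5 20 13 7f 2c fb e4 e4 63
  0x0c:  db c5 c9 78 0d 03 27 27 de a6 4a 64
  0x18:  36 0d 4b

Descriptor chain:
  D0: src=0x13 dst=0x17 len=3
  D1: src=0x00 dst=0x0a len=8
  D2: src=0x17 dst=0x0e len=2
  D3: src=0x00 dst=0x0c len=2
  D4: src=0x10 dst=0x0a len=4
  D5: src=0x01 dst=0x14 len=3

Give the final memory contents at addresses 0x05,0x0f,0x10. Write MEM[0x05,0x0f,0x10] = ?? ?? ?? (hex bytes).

  after D0: wrote 3B at 0x17 = 27dea6
  after D1: wrote 8B at 0x0a = b5e529a520137f2c
  after D2: wrote 2B at 0x0e = 27de
  after D3: wrote 2B at 0x0c = b5e5
  after D4: wrote 4B at 0x0a = 7f2c2727
  after D5: wrote 3B at 0x14 = e529a5
query mem[0x05]=0x13, mem[0x0f]=0xde, mem[0x10]=0x7f

MEM[0x05,0x0f,0x10] = 13 de 7f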